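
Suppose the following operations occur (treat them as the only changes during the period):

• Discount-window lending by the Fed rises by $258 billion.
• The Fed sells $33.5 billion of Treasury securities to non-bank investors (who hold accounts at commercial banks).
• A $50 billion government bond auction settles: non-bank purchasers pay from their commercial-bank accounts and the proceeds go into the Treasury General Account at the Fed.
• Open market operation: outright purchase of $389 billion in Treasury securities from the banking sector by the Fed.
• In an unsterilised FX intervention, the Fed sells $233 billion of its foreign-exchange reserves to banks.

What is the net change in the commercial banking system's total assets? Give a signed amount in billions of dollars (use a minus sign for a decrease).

Discount-window loan $258 billion: bank balance sheets expand → +$258B.
Asset sale (to non-banks) $33.5 billion: bank balance sheets shrink → −$33.5B.
Government account inflow $50 billion: bank balance sheets shrink → −$50B.
OMO purchase (from banks) $389 billion: just an asset swap on bank balance sheets → 0.
FX sale $233 billion: just an asset swap on bank balance sheets → 0.
Net: 258 − 33.5 − 50 + 0 + 0 = +$174.5 billion.

+$174.5 billion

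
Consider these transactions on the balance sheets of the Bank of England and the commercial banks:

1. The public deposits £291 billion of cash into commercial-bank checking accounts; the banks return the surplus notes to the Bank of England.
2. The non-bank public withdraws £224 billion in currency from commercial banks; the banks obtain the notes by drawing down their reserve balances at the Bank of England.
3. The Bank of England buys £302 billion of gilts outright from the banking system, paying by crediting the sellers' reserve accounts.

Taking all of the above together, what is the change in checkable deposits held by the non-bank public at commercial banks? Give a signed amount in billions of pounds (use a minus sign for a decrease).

Currency deposit £291 billion: non-bank counterparties' bank balances rise → +£291B.
Currency withdrawal £224 billion: non-bank counterparties' bank balances fall → −£224B.
OMO purchase (from banks) £302 billion: the counterparty is a bank, so public deposits are unchanged → 0.
Net: 291 − 224 + 0 = +£67 billion.

+£67 billion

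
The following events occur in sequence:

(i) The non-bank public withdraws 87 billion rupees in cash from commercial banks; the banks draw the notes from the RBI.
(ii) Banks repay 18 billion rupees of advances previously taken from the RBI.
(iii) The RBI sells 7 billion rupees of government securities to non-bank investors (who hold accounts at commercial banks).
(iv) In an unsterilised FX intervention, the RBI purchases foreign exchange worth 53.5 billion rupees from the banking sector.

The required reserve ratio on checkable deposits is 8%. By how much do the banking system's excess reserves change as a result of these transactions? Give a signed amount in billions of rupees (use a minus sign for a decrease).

Currency withdrawal 87 billion rupees: reserves −87B, deposits −87B.
Discount-window repayment 18 billion rupees: reserves −18B, deposits 0.
Asset sale (to non-banks) 7 billion rupees: reserves −7B, deposits −7B.
FX purchase 53.5 billion rupees: reserves +53.5B, deposits 0.
Totals: Δreserves = −58.5B, Δdeposits = −94B.
Δrequired reserves = 8% × −94B = −7.52B.
Δexcess reserves = Δreserves − Δrequired = −58.5B − (−7.52B) = -50.98 billion.

-50.98 billion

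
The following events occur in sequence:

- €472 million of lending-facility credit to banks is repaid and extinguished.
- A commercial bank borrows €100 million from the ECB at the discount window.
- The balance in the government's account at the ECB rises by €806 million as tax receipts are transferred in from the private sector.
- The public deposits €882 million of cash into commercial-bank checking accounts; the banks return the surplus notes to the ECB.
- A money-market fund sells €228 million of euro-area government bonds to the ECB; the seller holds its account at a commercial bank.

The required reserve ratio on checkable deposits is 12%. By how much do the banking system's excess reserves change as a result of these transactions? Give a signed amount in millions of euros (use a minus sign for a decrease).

Discount-window repayment €472 million: reserves −€472M, deposits 0.
Discount-window loan €100 million: reserves +€100M, deposits 0.
Government account inflow €806 million: reserves −€806M, deposits −€806M.
Currency deposit €882 million: reserves +€882M, deposits +€882M.
Asset purchase (from non-banks) €228 million: reserves +€228M, deposits +€228M.
Totals: Δreserves = −€68M, Δdeposits = +€304M.
Δrequired reserves = 12% × +€304M = +€36.48M.
Δexcess reserves = Δreserves − Δrequired = −€68M − (+€36.48M) = -€104.48 million.

-€104.48 million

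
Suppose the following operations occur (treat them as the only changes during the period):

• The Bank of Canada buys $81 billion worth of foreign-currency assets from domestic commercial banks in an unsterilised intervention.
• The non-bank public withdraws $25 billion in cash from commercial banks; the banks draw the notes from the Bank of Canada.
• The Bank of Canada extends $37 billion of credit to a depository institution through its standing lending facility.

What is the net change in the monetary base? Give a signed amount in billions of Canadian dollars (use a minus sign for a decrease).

+$118 billion

Bank of Canada balance sheet:
  Assets:      Loans to banks +$37B, Foreign assets +$81B
  Liabilities: Bank reserves +$93B, Currency in circulation +$25B
Commercial banking system:
  Assets:      Reserves at CB +$93B, Foreign assets −$81B
  Liabilities: Checkable deposits −$25B, Borrowings from CB +$37B
Monetary base = currency + reserves: +$25B + (+$93B) = +$118 billion.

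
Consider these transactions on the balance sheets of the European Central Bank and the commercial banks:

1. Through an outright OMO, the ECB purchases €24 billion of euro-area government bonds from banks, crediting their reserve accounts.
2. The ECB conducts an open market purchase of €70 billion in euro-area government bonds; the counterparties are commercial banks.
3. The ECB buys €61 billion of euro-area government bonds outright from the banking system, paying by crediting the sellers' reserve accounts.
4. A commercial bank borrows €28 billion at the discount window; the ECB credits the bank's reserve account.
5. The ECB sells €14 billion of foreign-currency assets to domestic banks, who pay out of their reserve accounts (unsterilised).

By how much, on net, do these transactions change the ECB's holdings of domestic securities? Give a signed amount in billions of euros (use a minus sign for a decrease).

OMO purchase (from banks) €24 billion: securities added to the ECB's portfolio → +€24B.
OMO purchase (from banks) €70 billion: securities added to the ECB's portfolio → +€70B.
OMO purchase (from banks) €61 billion: securities added to the ECB's portfolio → +€61B.
Discount-window loan €28 billion: the ECB's securities portfolio is untouched → 0.
FX sale €14 billion: the ECB's securities portfolio is untouched → 0.
Net: 24 + 70 + 61 + 0 + 0 = +€155 billion.

+€155 billion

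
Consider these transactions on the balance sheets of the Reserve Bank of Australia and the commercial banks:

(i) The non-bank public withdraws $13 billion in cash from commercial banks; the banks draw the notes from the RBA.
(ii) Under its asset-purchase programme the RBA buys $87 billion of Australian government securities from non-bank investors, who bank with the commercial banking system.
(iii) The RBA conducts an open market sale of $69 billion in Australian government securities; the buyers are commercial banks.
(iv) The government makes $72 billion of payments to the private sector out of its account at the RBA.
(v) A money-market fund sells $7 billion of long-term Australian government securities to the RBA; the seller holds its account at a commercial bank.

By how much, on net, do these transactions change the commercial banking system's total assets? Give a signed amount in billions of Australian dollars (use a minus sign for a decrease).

Currency withdrawal $13 billion: bank balance sheets shrink → −$13B.
Asset purchase (from non-banks) $87 billion: bank balance sheets expand → +$87B.
OMO sale (to banks) $69 billion: just an asset swap on bank balance sheets → 0.
Government spending $72 billion: bank balance sheets expand → +$72B.
Asset purchase (from non-banks) $7 billion: bank balance sheets expand → +$7B.
Net: −13 + 87 + 0 + 72 + 7 = +$153 billion.

+$153 billion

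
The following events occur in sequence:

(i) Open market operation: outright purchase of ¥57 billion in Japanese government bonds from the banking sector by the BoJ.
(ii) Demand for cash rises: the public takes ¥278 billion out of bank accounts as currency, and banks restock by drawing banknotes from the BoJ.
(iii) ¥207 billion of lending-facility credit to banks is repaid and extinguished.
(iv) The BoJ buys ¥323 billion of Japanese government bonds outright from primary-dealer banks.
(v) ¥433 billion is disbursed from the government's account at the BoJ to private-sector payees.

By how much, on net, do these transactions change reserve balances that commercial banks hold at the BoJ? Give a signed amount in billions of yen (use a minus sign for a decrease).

OMO purchase (from banks) ¥57 billion: the BoJ pays by crediting reserve accounts → +¥57B.
Currency withdrawal ¥278 billion: banks swap reserves for currency → −¥278B.
Discount-window repayment ¥207 billion: repayment is debited from reserves → −¥207B.
OMO purchase (from banks) ¥323 billion: the BoJ pays by crediting reserve accounts → +¥323B.
Government spending ¥433 billion: government payments flow into bank reserve accounts → +¥433B.
Net: 57 − 278 − 207 + 323 + 433 = +¥328 billion.

+¥328 billion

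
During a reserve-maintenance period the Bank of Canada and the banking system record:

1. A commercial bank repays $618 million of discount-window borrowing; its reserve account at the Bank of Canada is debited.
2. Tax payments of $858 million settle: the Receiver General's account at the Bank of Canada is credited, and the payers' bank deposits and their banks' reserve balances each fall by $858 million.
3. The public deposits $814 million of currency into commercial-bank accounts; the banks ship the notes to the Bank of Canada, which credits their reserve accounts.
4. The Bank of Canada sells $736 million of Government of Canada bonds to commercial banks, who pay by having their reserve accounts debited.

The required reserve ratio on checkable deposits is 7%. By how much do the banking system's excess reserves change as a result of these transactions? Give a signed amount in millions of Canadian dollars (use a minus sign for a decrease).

-$1394.92 million

Discount-window repayment $618 million: reserves −$618M, deposits 0.
Government account inflow $858 million: reserves −$858M, deposits −$858M.
Currency deposit $814 million: reserves +$814M, deposits +$814M.
OMO sale (to banks) $736 million: reserves −$736M, deposits 0.
Totals: Δreserves = −$1398M, Δdeposits = −$44M.
Δrequired reserves = 7% × −$44M = −$3.08M.
Δexcess reserves = Δreserves − Δrequired = −$1398M − (−$3.08M) = -$1394.92 million.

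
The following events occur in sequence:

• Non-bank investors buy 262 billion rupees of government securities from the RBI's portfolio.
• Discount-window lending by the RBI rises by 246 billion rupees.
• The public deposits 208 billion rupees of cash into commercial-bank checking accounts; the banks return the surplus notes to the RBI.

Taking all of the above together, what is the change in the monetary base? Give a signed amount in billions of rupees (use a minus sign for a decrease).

-16 billion

Asset sale (to non-banks) 262 billion rupees: RBI balance sheet contracts → −262B.
Discount-window loan 246 billion rupees: RBI balance sheet expands → +246B.
Currency deposit 208 billion rupees: just a shift between currency and reserves — both are base money → 0.
Net: −262 + 246 + 0 = -16 billion.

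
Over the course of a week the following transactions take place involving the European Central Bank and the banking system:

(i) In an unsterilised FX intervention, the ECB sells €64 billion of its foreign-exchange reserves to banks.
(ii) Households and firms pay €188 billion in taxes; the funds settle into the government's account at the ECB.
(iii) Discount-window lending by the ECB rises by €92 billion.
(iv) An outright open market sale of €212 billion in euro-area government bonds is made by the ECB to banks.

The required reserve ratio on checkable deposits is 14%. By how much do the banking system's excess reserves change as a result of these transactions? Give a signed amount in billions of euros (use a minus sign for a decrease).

-€345.68 billion

FX sale €64 billion: reserves −€64B, deposits 0.
Government account inflow €188 billion: reserves −€188B, deposits −€188B.
Discount-window loan €92 billion: reserves +€92B, deposits 0.
OMO sale (to banks) €212 billion: reserves −€212B, deposits 0.
Totals: Δreserves = −€372B, Δdeposits = −€188B.
Δrequired reserves = 14% × −€188B = −€26.32B.
Δexcess reserves = Δreserves − Δrequired = −€372B − (−€26.32B) = -€345.68 billion.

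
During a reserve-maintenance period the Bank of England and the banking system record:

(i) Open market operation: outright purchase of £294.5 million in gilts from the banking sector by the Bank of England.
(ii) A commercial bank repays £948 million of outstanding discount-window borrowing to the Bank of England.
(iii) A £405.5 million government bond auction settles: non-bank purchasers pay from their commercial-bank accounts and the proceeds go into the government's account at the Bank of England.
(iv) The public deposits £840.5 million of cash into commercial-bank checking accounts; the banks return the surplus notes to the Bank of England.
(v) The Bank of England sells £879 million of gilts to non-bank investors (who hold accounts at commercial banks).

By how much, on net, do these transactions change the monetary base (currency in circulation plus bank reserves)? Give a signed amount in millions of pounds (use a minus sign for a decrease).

OMO purchase (from banks) £294.5 million: Bank of England balance sheet expands → +£294.5M.
Discount-window repayment £948 million: Bank of England balance sheet contracts → −£948M.
Government account inflow £405.5 million: reserves shift to a non-base liability → −£405.5M.
Currency deposit £840.5 million: just a shift between currency and reserves — both are base money → 0.
Asset sale (to non-banks) £879 million: Bank of England balance sheet contracts → −£879M.
Net: 294.5 − 948 − 405.5 + 0 − 879 = -£1938 million.

-£1938 million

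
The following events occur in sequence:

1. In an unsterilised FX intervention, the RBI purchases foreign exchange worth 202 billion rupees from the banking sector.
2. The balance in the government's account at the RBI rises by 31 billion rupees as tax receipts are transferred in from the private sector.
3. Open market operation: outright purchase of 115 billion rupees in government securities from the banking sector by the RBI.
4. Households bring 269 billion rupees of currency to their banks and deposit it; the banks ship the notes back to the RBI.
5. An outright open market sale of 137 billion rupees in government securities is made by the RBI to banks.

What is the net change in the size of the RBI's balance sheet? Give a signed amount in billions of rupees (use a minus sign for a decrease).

FX purchase 202 billion rupees: an RBI asset is acquired → +202B.
Government account inflow 31 billion rupees: only the composition of liabilities changes → 0.
OMO purchase (from banks) 115 billion rupees: an RBI asset is acquired → +115B.
Currency deposit 269 billion rupees: only the composition of liabilities changes → 0.
OMO sale (to banks) 137 billion rupees: an RBI asset is shed → −137B.
Net: 202 + 0 + 115 + 0 − 137 = +180 billion.

+180 billion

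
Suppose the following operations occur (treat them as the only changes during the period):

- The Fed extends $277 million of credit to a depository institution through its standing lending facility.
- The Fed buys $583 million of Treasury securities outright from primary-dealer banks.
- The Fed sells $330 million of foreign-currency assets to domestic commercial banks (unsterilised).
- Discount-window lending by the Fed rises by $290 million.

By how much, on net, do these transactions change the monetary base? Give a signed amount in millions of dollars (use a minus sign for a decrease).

+$820 million

Discount-window loan $277 million: Fed balance sheet expands → +$277M.
OMO purchase (from banks) $583 million: Fed balance sheet expands → +$583M.
FX sale $330 million: Fed balance sheet contracts → −$330M.
Discount-window loan $290 million: Fed balance sheet expands → +$290M.
Net: 277 + 583 − 330 + 290 = +$820 million.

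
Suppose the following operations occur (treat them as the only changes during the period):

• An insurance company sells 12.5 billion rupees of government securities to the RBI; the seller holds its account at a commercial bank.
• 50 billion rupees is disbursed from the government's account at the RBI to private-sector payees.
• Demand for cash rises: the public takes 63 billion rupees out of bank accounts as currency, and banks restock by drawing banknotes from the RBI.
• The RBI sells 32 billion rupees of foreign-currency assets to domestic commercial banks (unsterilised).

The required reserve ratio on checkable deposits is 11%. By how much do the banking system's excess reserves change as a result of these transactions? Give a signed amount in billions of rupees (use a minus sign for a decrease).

Asset purchase (from non-banks) 12.5 billion rupees: reserves +12.5B, deposits +12.5B.
Government spending 50 billion rupees: reserves +50B, deposits +50B.
Currency withdrawal 63 billion rupees: reserves −63B, deposits −63B.
FX sale 32 billion rupees: reserves −32B, deposits 0.
Totals: Δreserves = −32.5B, Δdeposits = −0.5B.
Δrequired reserves = 11% × −0.5B = −0.055B.
Δexcess reserves = Δreserves − Δrequired = −32.5B − (−0.055B) = -32.445 billion.

-32.445 billion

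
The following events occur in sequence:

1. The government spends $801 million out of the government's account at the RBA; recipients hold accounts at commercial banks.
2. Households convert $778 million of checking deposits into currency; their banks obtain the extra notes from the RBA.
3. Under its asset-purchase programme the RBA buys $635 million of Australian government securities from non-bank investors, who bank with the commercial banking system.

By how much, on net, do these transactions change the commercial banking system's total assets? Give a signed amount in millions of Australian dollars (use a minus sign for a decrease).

RBA balance sheet:
  Assets:      Securities +$635M
  Liabilities: Bank reserves +$658M, Currency in circulation +$778M, Government deposits −$801M
Commercial banking system:
  Assets:      Reserves at CB +$658M
  Liabilities: Checkable deposits +$658M
Change in total bank assets = +$658 million.

+$658 million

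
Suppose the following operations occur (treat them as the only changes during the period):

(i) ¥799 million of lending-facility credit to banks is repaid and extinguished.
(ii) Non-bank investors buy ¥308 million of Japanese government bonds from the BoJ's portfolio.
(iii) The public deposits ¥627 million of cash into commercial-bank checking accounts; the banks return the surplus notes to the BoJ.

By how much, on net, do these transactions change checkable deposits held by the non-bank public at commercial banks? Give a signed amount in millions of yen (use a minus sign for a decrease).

Discount-window repayment ¥799 million: the counterparty is a bank, so public deposits are unchanged → 0.
Asset sale (to non-banks) ¥308 million: non-bank counterparties' bank balances fall → −¥308M.
Currency deposit ¥627 million: non-bank counterparties' bank balances rise → +¥627M.
Net: 0 − 308 + 627 = +¥319 million.

+¥319 million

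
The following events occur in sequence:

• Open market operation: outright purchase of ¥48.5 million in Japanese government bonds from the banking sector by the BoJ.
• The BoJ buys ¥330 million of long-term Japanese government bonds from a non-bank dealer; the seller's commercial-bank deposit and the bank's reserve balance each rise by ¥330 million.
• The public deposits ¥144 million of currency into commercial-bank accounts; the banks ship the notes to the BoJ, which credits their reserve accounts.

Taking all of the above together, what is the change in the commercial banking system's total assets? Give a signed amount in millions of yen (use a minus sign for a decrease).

+¥474 million

OMO purchase (from banks) ¥48.5 million: just an asset swap on bank balance sheets → 0.
Asset purchase (from non-banks) ¥330 million: bank balance sheets expand → +¥330M.
Currency deposit ¥144 million: bank balance sheets expand → +¥144M.
Net: 0 + 330 + 144 = +¥474 million.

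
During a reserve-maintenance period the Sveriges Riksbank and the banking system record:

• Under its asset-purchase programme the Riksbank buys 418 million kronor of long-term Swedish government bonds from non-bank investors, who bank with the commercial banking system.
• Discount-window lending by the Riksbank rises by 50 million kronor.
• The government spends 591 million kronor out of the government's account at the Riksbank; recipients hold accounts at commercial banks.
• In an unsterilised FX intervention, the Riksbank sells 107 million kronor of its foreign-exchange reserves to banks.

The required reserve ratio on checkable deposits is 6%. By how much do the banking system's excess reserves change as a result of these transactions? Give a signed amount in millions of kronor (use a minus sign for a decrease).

Asset purchase (from non-banks) 418 million kronor: reserves +418M, deposits +418M.
Discount-window loan 50 million kronor: reserves +50M, deposits 0.
Government spending 591 million kronor: reserves +591M, deposits +591M.
FX sale 107 million kronor: reserves −107M, deposits 0.
Totals: Δreserves = +952M, Δdeposits = +1009M.
Δrequired reserves = 6% × +1009M = +60.54M.
Δexcess reserves = Δreserves − Δrequired = +952M − (+60.54M) = +891.46 million.

+891.46 million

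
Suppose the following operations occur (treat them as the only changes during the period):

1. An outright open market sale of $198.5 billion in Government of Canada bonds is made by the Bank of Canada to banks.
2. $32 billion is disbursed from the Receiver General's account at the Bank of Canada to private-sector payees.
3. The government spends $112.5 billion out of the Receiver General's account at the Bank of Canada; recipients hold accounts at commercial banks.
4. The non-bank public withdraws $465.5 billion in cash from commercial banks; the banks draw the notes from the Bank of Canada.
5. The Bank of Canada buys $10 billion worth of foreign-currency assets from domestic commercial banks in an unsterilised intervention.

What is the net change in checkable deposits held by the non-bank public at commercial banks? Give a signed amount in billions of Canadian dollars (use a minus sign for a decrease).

-$321 billion

OMO sale (to banks) $198.5 billion: the counterparty is a bank, so public deposits are unchanged → 0.
Government spending $32 billion: non-bank counterparties' bank balances rise → +$32B.
Government spending $112.5 billion: non-bank counterparties' bank balances rise → +$112.5B.
Currency withdrawal $465.5 billion: non-bank counterparties' bank balances fall → −$465.5B.
FX purchase $10 billion: the counterparty is a bank, so public deposits are unchanged → 0.
Net: 0 + 32 + 112.5 − 465.5 + 0 = -$321 billion.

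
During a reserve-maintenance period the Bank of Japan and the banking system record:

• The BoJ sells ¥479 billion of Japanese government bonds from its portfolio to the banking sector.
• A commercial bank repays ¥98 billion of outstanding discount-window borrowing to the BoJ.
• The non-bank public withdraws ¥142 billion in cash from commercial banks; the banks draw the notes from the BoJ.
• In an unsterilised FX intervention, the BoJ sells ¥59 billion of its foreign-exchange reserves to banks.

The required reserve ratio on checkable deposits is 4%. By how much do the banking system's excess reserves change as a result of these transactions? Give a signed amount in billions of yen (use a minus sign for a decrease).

OMO sale (to banks) ¥479 billion: reserves −¥479B, deposits 0.
Discount-window repayment ¥98 billion: reserves −¥98B, deposits 0.
Currency withdrawal ¥142 billion: reserves −¥142B, deposits −¥142B.
FX sale ¥59 billion: reserves −¥59B, deposits 0.
Totals: Δreserves = −¥778B, Δdeposits = −¥142B.
Δrequired reserves = 4% × −¥142B = −¥5.68B.
Δexcess reserves = Δreserves − Δrequired = −¥778B − (−¥5.68B) = -¥772.32 billion.

-¥772.32 billion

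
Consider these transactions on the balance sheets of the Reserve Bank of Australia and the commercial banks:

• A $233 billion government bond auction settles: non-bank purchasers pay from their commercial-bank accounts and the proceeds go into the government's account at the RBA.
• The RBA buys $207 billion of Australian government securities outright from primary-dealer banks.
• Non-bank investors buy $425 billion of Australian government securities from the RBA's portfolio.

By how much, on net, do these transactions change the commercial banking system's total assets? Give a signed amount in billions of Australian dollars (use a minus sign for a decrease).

Government account inflow $233 billion: bank balance sheets shrink → −$233B.
OMO purchase (from banks) $207 billion: just an asset swap on bank balance sheets → 0.
Asset sale (to non-banks) $425 billion: bank balance sheets shrink → −$425B.
Net: −233 + 0 − 425 = -$658 billion.

-$658 billion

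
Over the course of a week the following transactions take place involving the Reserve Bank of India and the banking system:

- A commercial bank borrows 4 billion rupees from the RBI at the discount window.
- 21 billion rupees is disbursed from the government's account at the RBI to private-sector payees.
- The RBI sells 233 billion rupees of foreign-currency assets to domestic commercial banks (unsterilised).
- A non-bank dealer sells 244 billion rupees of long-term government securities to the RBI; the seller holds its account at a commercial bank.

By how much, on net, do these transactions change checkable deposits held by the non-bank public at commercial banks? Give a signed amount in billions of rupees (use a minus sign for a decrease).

+265 billion

Discount-window loan 4 billion rupees: the counterparty is a bank, so public deposits are unchanged → 0.
Government spending 21 billion rupees: non-bank counterparties' bank balances rise → +21B.
FX sale 233 billion rupees: the counterparty is a bank, so public deposits are unchanged → 0.
Asset purchase (from non-banks) 244 billion rupees: non-bank counterparties' bank balances rise → +244B.
Net: 0 + 21 + 0 + 244 = +265 billion.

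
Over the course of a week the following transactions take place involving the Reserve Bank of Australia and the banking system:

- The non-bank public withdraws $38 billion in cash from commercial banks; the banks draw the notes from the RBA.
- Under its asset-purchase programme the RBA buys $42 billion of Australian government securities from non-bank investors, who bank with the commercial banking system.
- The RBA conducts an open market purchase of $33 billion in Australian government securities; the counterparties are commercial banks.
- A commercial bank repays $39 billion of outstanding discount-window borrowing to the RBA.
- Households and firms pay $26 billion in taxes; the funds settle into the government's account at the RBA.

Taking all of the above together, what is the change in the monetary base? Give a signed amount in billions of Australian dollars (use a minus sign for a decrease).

Currency withdrawal $38 billion: just a shift between currency and reserves — both are base money → 0.
Asset purchase (from non-banks) $42 billion: RBA balance sheet expands → +$42B.
OMO purchase (from banks) $33 billion: RBA balance sheet expands → +$33B.
Discount-window repayment $39 billion: RBA balance sheet contracts → −$39B.
Government account inflow $26 billion: reserves shift to a non-base liability → −$26B.
Net: 0 + 42 + 33 − 39 − 26 = +$10 billion.

+$10 billion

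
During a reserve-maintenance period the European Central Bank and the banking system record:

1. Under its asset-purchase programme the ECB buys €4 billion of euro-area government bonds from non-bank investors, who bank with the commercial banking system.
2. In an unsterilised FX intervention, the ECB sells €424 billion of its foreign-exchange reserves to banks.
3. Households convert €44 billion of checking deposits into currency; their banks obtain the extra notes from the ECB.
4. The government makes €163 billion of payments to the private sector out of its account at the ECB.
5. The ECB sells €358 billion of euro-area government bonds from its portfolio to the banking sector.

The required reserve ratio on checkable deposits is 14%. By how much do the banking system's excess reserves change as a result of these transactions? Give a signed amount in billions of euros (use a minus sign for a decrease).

Asset purchase (from non-banks) €4 billion: reserves +€4B, deposits +€4B.
FX sale €424 billion: reserves −€424B, deposits 0.
Currency withdrawal €44 billion: reserves −€44B, deposits −€44B.
Government spending €163 billion: reserves +€163B, deposits +€163B.
OMO sale (to banks) €358 billion: reserves −€358B, deposits 0.
Totals: Δreserves = −€659B, Δdeposits = +€123B.
Δrequired reserves = 14% × +€123B = +€17.22B.
Δexcess reserves = Δreserves − Δrequired = −€659B − (+€17.22B) = -€676.22 billion.

-€676.22 billion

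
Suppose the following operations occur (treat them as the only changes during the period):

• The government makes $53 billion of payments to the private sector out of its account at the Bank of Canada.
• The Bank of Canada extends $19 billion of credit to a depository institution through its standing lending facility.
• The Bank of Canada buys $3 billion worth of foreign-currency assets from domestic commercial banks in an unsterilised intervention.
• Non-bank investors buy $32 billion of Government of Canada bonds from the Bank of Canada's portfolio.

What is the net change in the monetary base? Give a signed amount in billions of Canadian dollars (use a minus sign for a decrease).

+$43 billion

Bank of Canada balance sheet:
  Assets:      Securities −$32B, Loans to banks +$19B, Foreign assets +$3B
  Liabilities: Bank reserves +$43B, Government deposits −$53B
Monetary base = currency + reserves: 0 + (+$43B) = +$43 billion.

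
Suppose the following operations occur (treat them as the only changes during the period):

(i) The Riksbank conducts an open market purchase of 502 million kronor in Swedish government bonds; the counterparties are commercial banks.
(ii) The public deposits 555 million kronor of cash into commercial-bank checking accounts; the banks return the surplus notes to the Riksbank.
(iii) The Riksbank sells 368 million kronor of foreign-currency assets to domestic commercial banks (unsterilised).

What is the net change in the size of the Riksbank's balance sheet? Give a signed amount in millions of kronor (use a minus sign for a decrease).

Riksbank balance sheet:
  Assets:      Securities +502M, Foreign assets −368M
  Liabilities: Bank reserves +689M, Currency in circulation −555M
Commercial banking system:
  Assets:      Reserves at CB +689M, Securities −502M, Foreign assets +368M
  Liabilities: Checkable deposits +555M
Change in total Riksbank assets = +134 million.

+134 million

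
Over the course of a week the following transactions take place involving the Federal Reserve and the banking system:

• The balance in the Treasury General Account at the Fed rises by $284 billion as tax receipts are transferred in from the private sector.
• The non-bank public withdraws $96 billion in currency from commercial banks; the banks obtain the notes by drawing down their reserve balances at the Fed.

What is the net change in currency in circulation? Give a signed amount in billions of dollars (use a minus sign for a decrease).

Government account inflow $284 billion: no currency enters or leaves circulation → 0.
Currency withdrawal $96 billion: notes leave the central bank → +$96B.
Net: 0 + 96 = +$96 billion.

+$96 billion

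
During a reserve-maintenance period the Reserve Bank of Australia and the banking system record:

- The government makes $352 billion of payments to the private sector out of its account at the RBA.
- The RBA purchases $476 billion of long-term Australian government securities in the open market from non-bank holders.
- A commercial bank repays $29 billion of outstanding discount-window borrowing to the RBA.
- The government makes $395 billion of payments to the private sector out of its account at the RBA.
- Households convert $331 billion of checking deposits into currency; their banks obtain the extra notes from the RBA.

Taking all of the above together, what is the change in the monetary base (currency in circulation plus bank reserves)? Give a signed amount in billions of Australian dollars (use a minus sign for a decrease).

RBA balance sheet:
  Assets:      Securities +$476B, Loans to banks −$29B
  Liabilities: Bank reserves +$863B, Currency in circulation +$331B, Government deposits −$747B
Monetary base = currency + reserves: +$331B + (+$863B) = +$1194 billion.

+$1194 billion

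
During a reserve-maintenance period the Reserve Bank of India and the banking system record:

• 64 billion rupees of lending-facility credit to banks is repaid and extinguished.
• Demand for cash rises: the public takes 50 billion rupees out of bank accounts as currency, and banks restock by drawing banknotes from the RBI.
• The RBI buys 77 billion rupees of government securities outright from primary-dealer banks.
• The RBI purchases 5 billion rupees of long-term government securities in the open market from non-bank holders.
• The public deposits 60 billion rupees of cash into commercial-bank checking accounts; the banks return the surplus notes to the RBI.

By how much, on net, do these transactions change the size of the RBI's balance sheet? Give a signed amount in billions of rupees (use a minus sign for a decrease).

+18 billion

RBI balance sheet:
  Assets:      Securities +82B, Loans to banks −64B
  Liabilities: Bank reserves +28B, Currency in circulation −10B
Commercial banking system:
  Assets:      Reserves at CB +28B, Securities −77B
  Liabilities: Checkable deposits +15B, Borrowings from CB −64B
Change in total RBI assets = +18 billion.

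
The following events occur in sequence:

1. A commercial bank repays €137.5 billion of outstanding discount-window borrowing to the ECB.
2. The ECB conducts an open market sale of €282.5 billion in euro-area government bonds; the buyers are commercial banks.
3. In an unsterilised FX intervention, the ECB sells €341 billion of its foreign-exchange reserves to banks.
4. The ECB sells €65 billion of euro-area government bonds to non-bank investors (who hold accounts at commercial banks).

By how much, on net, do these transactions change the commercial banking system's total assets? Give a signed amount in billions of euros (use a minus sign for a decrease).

Discount-window repayment €137.5 billion: bank balance sheets shrink → −€137.5B.
OMO sale (to banks) €282.5 billion: just an asset swap on bank balance sheets → 0.
FX sale €341 billion: just an asset swap on bank balance sheets → 0.
Asset sale (to non-banks) €65 billion: bank balance sheets shrink → −€65B.
Net: −137.5 + 0 + 0 − 65 = -€202.5 billion.

-€202.5 billion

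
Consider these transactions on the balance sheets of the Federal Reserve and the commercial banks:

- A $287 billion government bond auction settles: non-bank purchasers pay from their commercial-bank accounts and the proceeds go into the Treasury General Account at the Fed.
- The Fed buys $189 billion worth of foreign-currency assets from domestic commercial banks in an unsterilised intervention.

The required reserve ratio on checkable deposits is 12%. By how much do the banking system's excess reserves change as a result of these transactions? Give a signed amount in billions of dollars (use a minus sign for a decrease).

Government account inflow $287 billion: reserves −$287B, deposits −$287B.
FX purchase $189 billion: reserves +$189B, deposits 0.
Totals: Δreserves = −$98B, Δdeposits = −$287B.
Δrequired reserves = 12% × −$287B = −$34.44B.
Δexcess reserves = Δreserves − Δrequired = −$98B − (−$34.44B) = -$63.56 billion.

-$63.56 billion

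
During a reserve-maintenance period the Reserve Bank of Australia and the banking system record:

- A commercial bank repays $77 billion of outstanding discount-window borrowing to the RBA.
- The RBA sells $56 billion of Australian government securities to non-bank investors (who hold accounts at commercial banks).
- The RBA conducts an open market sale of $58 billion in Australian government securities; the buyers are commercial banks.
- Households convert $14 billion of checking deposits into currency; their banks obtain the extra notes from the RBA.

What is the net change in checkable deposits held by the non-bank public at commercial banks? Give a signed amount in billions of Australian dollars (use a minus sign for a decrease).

Discount-window repayment $77 billion: the counterparty is a bank, so public deposits are unchanged → 0.
Asset sale (to non-banks) $56 billion: non-bank counterparties' bank balances fall → −$56B.
OMO sale (to banks) $58 billion: the counterparty is a bank, so public deposits are unchanged → 0.
Currency withdrawal $14 billion: non-bank counterparties' bank balances fall → −$14B.
Net: 0 − 56 + 0 − 14 = -$70 billion.

-$70 billion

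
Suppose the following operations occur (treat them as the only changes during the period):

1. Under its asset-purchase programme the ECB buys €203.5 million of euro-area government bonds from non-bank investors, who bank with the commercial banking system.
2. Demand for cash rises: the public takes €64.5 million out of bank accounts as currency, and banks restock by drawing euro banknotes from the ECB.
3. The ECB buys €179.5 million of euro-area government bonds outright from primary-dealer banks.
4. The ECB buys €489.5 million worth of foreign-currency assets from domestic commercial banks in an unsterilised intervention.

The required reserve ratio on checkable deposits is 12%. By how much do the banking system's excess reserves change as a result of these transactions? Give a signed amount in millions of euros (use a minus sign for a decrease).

+€791.32 million

Asset purchase (from non-banks) €203.5 million: reserves +€203.5M, deposits +€203.5M.
Currency withdrawal €64.5 million: reserves −€64.5M, deposits −€64.5M.
OMO purchase (from banks) €179.5 million: reserves +€179.5M, deposits 0.
FX purchase €489.5 million: reserves +€489.5M, deposits 0.
Totals: Δreserves = +€808M, Δdeposits = +€139M.
Δrequired reserves = 12% × +€139M = +€16.68M.
Δexcess reserves = Δreserves − Δrequired = +€808M − (+€16.68M) = +€791.32 million.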